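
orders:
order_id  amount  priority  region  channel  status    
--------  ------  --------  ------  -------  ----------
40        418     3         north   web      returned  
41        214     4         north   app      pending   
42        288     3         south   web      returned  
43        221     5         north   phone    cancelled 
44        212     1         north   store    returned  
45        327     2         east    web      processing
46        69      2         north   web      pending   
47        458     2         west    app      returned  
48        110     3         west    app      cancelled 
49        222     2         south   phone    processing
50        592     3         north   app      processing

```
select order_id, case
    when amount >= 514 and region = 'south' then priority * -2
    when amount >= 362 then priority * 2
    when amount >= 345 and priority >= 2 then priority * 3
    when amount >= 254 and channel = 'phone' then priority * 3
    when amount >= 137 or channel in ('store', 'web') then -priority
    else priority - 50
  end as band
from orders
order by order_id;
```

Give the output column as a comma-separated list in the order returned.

order_id=40: amount >= 362 → 6
order_id=41: amount >= 137 or channel in ('store', 'web') → -4
order_id=42: amount >= 137 or channel in ('store', 'web') → -3
order_id=43: amount >= 137 or channel in ('store', 'web') → -5
order_id=44: amount >= 137 or channel in ('store', 'web') → -1
order_id=45: amount >= 137 or channel in ('store', 'web') → -2
order_id=46: amount >= 137 or channel in ('store', 'web') → -2
order_id=47: amount >= 362 → 4
order_id=48: ELSE → -47
order_id=49: amount >= 137 or channel in ('store', 'web') → -2
order_id=50: amount >= 362 → 6

6, -4, -3, -5, -1, -2, -2, 4, -47, -2, 6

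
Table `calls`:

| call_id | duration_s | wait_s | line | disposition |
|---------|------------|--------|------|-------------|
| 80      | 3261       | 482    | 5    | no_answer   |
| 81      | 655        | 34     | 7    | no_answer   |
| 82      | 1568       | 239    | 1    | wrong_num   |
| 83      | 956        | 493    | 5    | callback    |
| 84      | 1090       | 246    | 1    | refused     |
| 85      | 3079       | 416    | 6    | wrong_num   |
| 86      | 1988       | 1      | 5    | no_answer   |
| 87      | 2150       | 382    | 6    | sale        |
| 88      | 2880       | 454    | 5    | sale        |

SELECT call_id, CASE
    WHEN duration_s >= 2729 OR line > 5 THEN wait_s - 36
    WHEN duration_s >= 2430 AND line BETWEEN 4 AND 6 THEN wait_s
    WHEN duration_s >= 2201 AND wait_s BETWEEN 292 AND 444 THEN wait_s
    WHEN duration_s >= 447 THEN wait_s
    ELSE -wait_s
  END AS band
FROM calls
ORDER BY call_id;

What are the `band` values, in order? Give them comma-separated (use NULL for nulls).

446, -2, 239, 493, 246, 380, 1, 346, 418

call_id=80: duration_s >= 2729 OR line > 5 → 446
call_id=81: duration_s >= 2729 OR line > 5 → -2
call_id=82: duration_s >= 447 → 239
call_id=83: duration_s >= 447 → 493
call_id=84: duration_s >= 447 → 246
call_id=85: duration_s >= 2729 OR line > 5 → 380
call_id=86: duration_s >= 447 → 1
call_id=87: duration_s >= 2729 OR line > 5 → 346
call_id=88: duration_s >= 2729 OR line > 5 → 418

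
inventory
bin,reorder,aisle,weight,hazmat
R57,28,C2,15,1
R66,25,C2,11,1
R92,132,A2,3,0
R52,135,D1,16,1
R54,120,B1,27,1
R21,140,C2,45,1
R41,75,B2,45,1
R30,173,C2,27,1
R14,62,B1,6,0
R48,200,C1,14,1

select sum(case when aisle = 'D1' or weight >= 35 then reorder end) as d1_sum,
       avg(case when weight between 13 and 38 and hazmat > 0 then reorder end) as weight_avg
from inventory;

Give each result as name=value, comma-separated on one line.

[d1_sum: aisle = 'D1' or weight >= 35]
bin=R57: ✗
bin=R66: ✗
bin=R92: ✗
bin=R52: ✓ → 135
bin=R54: ✗
bin=R21: ✓ → 140
bin=R41: ✓ → 75
bin=R30: ✗
bin=R14: ✗
bin=R48: ✗
d1_sum = 135 + 140 + 75 = 350
—
[weight_avg: weight between 13 and 38 and hazmat > 0]
bin=R57: ✓ → 28
bin=R66: ✗
bin=R92: ✗
bin=R52: ✓ → 135
bin=R54: ✓ → 120
bin=R21: ✗
bin=R41: ✗
bin=R30: ✓ → 173
bin=R14: ✗
bin=R48: ✓ → 200
weight_avg = (28 + 135 + 120 + 173 + 200) / 5 = 131.2

d1_sum=350, weight_avg=131.2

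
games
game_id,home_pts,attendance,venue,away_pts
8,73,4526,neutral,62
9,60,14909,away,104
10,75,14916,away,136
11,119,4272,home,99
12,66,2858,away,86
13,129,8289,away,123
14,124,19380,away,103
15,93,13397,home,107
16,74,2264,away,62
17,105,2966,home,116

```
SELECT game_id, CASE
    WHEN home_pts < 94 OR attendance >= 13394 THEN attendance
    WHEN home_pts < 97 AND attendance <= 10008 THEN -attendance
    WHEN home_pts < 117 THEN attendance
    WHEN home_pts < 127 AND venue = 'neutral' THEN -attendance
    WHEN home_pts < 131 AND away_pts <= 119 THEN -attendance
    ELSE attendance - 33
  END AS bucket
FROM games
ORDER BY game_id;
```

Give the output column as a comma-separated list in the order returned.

game_id=8: home_pts < 94 OR attendance >= 13394 → 4526
game_id=9: home_pts < 94 OR attendance >= 13394 → 14909
game_id=10: home_pts < 94 OR attendance >= 13394 → 14916
game_id=11: home_pts < 131 AND away_pts <= 119 → -4272
game_id=12: home_pts < 94 OR attendance >= 13394 → 2858
game_id=13: ELSE → 8256
game_id=14: home_pts < 94 OR attendance >= 13394 → 19380
game_id=15: home_pts < 94 OR attendance >= 13394 → 13397
game_id=16: home_pts < 94 OR attendance >= 13394 → 2264
game_id=17: home_pts < 117 → 2966

4526, 14909, 14916, -4272, 2858, 8256, 19380, 13397, 2264, 2966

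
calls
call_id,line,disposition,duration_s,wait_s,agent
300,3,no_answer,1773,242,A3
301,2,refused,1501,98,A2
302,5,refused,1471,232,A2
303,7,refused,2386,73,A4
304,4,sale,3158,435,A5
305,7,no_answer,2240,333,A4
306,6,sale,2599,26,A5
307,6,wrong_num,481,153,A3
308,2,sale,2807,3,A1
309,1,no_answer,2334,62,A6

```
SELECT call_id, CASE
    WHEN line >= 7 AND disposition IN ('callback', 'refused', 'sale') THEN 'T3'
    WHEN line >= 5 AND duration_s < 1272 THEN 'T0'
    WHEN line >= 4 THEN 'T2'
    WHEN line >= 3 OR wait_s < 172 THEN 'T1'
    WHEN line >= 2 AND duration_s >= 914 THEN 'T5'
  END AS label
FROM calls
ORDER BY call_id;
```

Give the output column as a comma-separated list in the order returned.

T1, T1, T2, T3, T2, T2, T2, T0, T1, T1

call_id=300: line >= 3 OR wait_s < 172 → T1
call_id=301: line >= 3 OR wait_s < 172 → T1
call_id=302: line >= 4 → T2
call_id=303: line >= 7 AND disposition IN ('callback', 'refused', 'sale') → T3
call_id=304: line >= 4 → T2
call_id=305: line >= 4 → T2
call_id=306: line >= 4 → T2
call_id=307: line >= 5 AND duration_s < 1272 → T0
call_id=308: line >= 3 OR wait_s < 172 → T1
call_id=309: line >= 3 OR wait_s < 172 → T1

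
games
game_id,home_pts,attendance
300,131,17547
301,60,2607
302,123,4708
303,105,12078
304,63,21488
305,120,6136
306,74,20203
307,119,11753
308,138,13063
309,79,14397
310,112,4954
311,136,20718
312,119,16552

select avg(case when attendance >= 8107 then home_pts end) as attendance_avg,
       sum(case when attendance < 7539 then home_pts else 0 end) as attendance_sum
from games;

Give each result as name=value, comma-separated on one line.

[attendance_avg: attendance >= 8107]
game_id=300: ✓ → 131
game_id=301: ✗
game_id=302: ✗
game_id=303: ✓ → 105
game_id=304: ✓ → 63
game_id=305: ✗
game_id=306: ✓ → 74
game_id=307: ✓ → 119
game_id=308: ✓ → 138
game_id=309: ✓ → 79
game_id=310: ✗
game_id=311: ✓ → 136
game_id=312: ✓ → 119
attendance_avg = (131 + 105 + 63 + 74 + 119 + 138 + 79 + 136 + 119) / 9 = 107.1111111111
—
[attendance_sum: attendance < 7539]
game_id=300: ✗
game_id=301: ✓ → 60
game_id=302: ✓ → 123
game_id=303: ✗
game_id=304: ✗
game_id=305: ✓ → 120
game_id=306: ✗
game_id=307: ✗
game_id=308: ✗
game_id=309: ✗
game_id=310: ✓ → 112
game_id=311: ✗
game_id=312: ✗
attendance_sum = 60 + 123 + 120 + 112 = 415

attendance_avg=107.1111111111, attendance_sum=415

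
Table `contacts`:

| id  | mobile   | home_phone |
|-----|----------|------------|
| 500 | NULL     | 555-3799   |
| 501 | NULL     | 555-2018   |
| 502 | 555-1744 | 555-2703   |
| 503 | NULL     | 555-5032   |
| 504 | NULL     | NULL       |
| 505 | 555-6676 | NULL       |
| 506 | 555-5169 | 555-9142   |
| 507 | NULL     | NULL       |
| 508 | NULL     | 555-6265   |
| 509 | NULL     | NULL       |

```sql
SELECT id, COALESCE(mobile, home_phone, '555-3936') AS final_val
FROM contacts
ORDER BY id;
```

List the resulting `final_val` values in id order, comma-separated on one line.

id=500: mobile=NULL, home_phone=555-3799 → 555-3799
id=501: mobile=NULL, home_phone=555-2018 → 555-2018
id=502: mobile=555-1744 → 555-1744
id=503: mobile=NULL, home_phone=555-5032 → 555-5032
id=504: mobile=NULL, home_phone=NULL, → literal 555-3936 → 555-3936
id=505: mobile=555-6676 → 555-6676
id=506: mobile=555-5169 → 555-5169
id=507: mobile=NULL, home_phone=NULL, → literal 555-3936 → 555-3936
id=508: mobile=NULL, home_phone=555-6265 → 555-6265
id=509: mobile=NULL, home_phone=NULL, → literal 555-3936 → 555-3936

555-3799, 555-2018, 555-1744, 555-5032, 555-3936, 555-6676, 555-5169, 555-3936, 555-6265, 555-3936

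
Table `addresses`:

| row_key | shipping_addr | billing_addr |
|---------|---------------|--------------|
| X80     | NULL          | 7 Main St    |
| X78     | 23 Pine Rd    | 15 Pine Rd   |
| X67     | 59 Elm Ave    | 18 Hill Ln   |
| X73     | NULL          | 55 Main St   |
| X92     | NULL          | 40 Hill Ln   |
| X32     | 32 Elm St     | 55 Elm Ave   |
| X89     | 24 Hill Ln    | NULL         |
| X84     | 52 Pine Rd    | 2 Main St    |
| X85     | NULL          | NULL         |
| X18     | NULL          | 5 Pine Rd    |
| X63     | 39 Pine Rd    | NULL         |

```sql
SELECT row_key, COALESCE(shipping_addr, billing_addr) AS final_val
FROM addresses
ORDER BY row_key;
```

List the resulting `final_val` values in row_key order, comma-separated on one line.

row_key=X18: shipping_addr=NULL, billing_addr=5 Pine Rd → 5 Pine Rd
row_key=X32: shipping_addr=32 Elm St → 32 Elm St
row_key=X63: shipping_addr=39 Pine Rd → 39 Pine Rd
row_key=X67: shipping_addr=59 Elm Ave → 59 Elm Ave
row_key=X73: shipping_addr=NULL, billing_addr=55 Main St → 55 Main St
row_key=X78: shipping_addr=23 Pine Rd → 23 Pine Rd
row_key=X80: shipping_addr=NULL, billing_addr=7 Main St → 7 Main St
row_key=X84: shipping_addr=52 Pine Rd → 52 Pine Rd
row_key=X85: shipping_addr=NULL, billing_addr=NULL (all NULL) → NULL
row_key=X89: shipping_addr=24 Hill Ln → 24 Hill Ln
row_key=X92: shipping_addr=NULL, billing_addr=40 Hill Ln → 40 Hill Ln

5 Pine Rd, 32 Elm St, 39 Pine Rd, 59 Elm Ave, 55 Main St, 23 Pine Rd, 7 Main St, 52 Pine Rd, NULL, 24 Hill Ln, 40 Hill Ln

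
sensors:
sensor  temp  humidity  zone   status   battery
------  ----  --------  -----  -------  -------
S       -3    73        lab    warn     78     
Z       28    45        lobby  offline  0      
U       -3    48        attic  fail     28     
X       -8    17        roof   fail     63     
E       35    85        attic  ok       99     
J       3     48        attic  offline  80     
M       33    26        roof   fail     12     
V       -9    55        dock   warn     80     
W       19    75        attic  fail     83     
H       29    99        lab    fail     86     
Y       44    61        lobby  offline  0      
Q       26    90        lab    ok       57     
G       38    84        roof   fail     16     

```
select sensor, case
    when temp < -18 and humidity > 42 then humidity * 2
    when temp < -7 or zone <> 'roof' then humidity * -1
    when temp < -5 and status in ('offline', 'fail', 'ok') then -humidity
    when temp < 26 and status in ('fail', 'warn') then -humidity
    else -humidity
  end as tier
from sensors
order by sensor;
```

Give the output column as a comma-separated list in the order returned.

-85, -84, -99, -48, -26, -90, -73, -48, -55, -75, -17, -61, -45

sensor=E: temp < -7 or zone <> 'roof' → -85
sensor=G: ELSE → -84
sensor=H: temp < -7 or zone <> 'roof' → -99
sensor=J: temp < -7 or zone <> 'roof' → -48
sensor=M: ELSE → -26
sensor=Q: temp < -7 or zone <> 'roof' → -90
sensor=S: temp < -7 or zone <> 'roof' → -73
sensor=U: temp < -7 or zone <> 'roof' → -48
sensor=V: temp < -7 or zone <> 'roof' → -55
sensor=W: temp < -7 or zone <> 'roof' → -75
sensor=X: temp < -7 or zone <> 'roof' → -17
sensor=Y: temp < -7 or zone <> 'roof' → -61
sensor=Z: temp < -7 or zone <> 'roof' → -45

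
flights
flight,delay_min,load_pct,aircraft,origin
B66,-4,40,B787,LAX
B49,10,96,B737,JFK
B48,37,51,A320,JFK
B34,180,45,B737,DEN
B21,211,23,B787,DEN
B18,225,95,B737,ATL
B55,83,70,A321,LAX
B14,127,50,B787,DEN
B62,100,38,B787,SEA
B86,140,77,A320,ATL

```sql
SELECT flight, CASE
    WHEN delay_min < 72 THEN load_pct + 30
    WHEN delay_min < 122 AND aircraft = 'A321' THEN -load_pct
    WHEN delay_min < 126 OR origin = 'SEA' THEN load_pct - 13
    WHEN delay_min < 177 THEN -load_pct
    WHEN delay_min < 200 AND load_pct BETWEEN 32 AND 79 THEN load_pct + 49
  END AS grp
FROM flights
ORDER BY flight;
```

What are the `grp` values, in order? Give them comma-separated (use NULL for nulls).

flight=B14: delay_min < 177 → -50
flight=B18: (no match → NULL) → NULL
flight=B21: (no match → NULL) → NULL
flight=B34: delay_min < 200 AND load_pct BETWEEN 32 AND 79 → 94
flight=B48: delay_min < 72 → 81
flight=B49: delay_min < 72 → 126
flight=B55: delay_min < 122 AND aircraft = 'A321' → -70
flight=B62: delay_min < 126 OR origin = 'SEA' → 25
flight=B66: delay_min < 72 → 70
flight=B86: delay_min < 177 → -77

-50, NULL, NULL, 94, 81, 126, -70, 25, 70, -77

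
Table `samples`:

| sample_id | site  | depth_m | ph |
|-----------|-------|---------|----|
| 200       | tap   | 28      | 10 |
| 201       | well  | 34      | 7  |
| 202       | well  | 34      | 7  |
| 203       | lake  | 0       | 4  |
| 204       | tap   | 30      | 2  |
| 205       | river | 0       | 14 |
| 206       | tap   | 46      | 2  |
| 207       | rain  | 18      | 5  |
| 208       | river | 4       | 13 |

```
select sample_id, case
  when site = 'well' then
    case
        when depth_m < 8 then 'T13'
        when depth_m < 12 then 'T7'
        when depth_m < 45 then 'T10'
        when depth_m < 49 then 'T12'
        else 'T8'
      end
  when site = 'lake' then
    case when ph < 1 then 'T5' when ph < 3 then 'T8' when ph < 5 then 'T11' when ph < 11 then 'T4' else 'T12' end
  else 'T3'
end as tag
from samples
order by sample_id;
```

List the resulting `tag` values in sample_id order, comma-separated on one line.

T3, T10, T10, T11, T3, T3, T3, T3, T3

sample_id=200: site='tap' → outer ELSE → T3
sample_id=201: site='well' → inner[depth_m < 45] → T10
sample_id=202: site='well' → inner[depth_m < 45] → T10
sample_id=203: site='lake' → inner[ph < 5] → T11
sample_id=204: site='tap' → outer ELSE → T3
sample_id=205: site='river' → outer ELSE → T3
sample_id=206: site='tap' → outer ELSE → T3
sample_id=207: site='rain' → outer ELSE → T3
sample_id=208: site='river' → outer ELSE → T3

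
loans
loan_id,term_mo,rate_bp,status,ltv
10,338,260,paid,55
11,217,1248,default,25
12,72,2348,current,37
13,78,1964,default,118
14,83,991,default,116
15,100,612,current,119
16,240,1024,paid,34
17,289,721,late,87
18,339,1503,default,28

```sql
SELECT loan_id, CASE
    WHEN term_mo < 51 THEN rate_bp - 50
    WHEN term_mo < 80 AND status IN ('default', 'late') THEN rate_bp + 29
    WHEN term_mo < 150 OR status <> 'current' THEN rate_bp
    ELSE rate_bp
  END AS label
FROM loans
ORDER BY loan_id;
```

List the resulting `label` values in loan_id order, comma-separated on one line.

260, 1248, 2348, 1993, 991, 612, 1024, 721, 1503

loan_id=10: term_mo < 150 OR status <> 'current' → 260
loan_id=11: term_mo < 150 OR status <> 'current' → 1248
loan_id=12: term_mo < 150 OR status <> 'current' → 2348
loan_id=13: term_mo < 80 AND status IN ('default', 'late') → 1993
loan_id=14: term_mo < 150 OR status <> 'current' → 991
loan_id=15: term_mo < 150 OR status <> 'current' → 612
loan_id=16: term_mo < 150 OR status <> 'current' → 1024
loan_id=17: term_mo < 150 OR status <> 'current' → 721
loan_id=18: term_mo < 150 OR status <> 'current' → 1503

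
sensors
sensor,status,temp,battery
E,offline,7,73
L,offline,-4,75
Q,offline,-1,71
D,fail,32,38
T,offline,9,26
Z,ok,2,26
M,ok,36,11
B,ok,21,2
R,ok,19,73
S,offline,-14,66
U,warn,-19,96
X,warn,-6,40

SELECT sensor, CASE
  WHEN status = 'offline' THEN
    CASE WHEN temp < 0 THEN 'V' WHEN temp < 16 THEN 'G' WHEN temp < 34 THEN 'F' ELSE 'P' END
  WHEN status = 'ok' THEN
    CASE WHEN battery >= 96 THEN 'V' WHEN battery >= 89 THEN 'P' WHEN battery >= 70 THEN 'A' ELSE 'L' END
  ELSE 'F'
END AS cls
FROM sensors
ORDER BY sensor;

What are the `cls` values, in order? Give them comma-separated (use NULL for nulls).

sensor=B: status='ok' → inner[ELSE] → L
sensor=D: status='fail' → outer ELSE → F
sensor=E: status='offline' → inner[temp < 16] → G
sensor=L: status='offline' → inner[temp < 0] → V
sensor=M: status='ok' → inner[ELSE] → L
sensor=Q: status='offline' → inner[temp < 0] → V
sensor=R: status='ok' → inner[battery >= 70] → A
sensor=S: status='offline' → inner[temp < 0] → V
sensor=T: status='offline' → inner[temp < 16] → G
sensor=U: status='warn' → outer ELSE → F
sensor=X: status='warn' → outer ELSE → F
sensor=Z: status='ok' → inner[ELSE] → L

L, F, G, V, L, V, A, V, G, F, F, L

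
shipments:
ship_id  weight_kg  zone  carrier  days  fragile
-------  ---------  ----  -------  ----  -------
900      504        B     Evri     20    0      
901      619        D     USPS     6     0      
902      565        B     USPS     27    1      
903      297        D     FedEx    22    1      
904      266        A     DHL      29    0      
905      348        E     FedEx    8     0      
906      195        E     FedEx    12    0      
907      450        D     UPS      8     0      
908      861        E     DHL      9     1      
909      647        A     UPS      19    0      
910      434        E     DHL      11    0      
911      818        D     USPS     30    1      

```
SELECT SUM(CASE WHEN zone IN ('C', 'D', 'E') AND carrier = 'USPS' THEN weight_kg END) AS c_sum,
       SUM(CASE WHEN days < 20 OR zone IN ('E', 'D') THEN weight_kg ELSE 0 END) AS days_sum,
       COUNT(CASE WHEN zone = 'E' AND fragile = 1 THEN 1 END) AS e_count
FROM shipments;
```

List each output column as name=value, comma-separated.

c_sum=1437, days_sum=4669, e_count=1

[c_sum: zone IN ('C', 'D', 'E') AND carrier = 'USPS']
ship_id=900: ✗
ship_id=901: ✓ → 619
ship_id=902: ✗
ship_id=903: ✗
ship_id=904: ✗
ship_id=905: ✗
ship_id=906: ✗
ship_id=907: ✗
ship_id=908: ✗
ship_id=909: ✗
ship_id=910: ✗
ship_id=911: ✓ → 818
c_sum = 619 + 818 = 1437
—
[days_sum: days < 20 OR zone IN ('E', 'D')]
ship_id=900: ✗
ship_id=901: ✓ → 619
ship_id=902: ✗
ship_id=903: ✓ → 297
ship_id=904: ✗
ship_id=905: ✓ → 348
ship_id=906: ✓ → 195
ship_id=907: ✓ → 450
ship_id=908: ✓ → 861
ship_id=909: ✓ → 647
ship_id=910: ✓ → 434
ship_id=911: ✓ → 818
days_sum = 619 + 297 + 348 + 195 + 450 + 861 + 647 + 434 + 818 = 4669
—
[e_count: zone = 'E' AND fragile = 1]
ship_id=900: ✗
ship_id=901: ✗
ship_id=902: ✗
ship_id=903: ✗
ship_id=904: ✗
ship_id=905: ✗
ship_id=906: ✗
ship_id=907: ✗
ship_id=908: ✓ → 1
ship_id=909: ✗
ship_id=910: ✗
ship_id=911: ✗
e_count = COUNT(1) = 1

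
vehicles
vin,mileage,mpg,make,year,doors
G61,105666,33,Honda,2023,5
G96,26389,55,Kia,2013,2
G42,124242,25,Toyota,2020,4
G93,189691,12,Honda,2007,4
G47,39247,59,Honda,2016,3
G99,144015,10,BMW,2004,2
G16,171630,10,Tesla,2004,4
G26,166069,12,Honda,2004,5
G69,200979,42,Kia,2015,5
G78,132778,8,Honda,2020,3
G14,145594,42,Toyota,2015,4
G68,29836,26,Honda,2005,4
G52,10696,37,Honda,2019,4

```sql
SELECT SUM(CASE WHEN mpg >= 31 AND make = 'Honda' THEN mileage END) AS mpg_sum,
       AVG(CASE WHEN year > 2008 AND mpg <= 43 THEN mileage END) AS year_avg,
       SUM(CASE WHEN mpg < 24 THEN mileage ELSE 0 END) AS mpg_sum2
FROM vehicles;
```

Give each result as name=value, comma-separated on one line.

[mpg_sum: mpg >= 31 AND make = 'Honda']
vin=G61: ✓ → 105666
vin=G96: ✗
vin=G42: ✗
vin=G93: ✗
vin=G47: ✓ → 39247
vin=G99: ✗
vin=G16: ✗
vin=G26: ✗
vin=G69: ✗
vin=G78: ✗
vin=G14: ✗
vin=G68: ✗
vin=G52: ✓ → 10696
mpg_sum = 105666 + 39247 + 10696 = 155609
—
[year_avg: year > 2008 AND mpg <= 43]
vin=G61: ✓ → 105666
vin=G96: ✗
vin=G42: ✓ → 124242
vin=G93: ✗
vin=G47: ✗
vin=G99: ✗
vin=G16: ✗
vin=G26: ✗
vin=G69: ✓ → 200979
vin=G78: ✓ → 132778
vin=G14: ✓ → 145594
vin=G68: ✗
vin=G52: ✓ → 10696
year_avg = (105666 + 124242 + 200979 + 132778 + 145594 + 10696) / 6 = 119992.5
—
[mpg_sum2: mpg < 24]
vin=G61: ✗
vin=G96: ✗
vin=G42: ✗
vin=G93: ✓ → 189691
vin=G47: ✗
vin=G99: ✓ → 144015
vin=G16: ✓ → 171630
vin=G26: ✓ → 166069
vin=G69: ✗
vin=G78: ✓ → 132778
vin=G14: ✗
vin=G68: ✗
vin=G52: ✗
mpg_sum2 = 189691 + 144015 + 171630 + 166069 + 132778 = 804183

mpg_sum=155609, year_avg=119992.5, mpg_sum2=804183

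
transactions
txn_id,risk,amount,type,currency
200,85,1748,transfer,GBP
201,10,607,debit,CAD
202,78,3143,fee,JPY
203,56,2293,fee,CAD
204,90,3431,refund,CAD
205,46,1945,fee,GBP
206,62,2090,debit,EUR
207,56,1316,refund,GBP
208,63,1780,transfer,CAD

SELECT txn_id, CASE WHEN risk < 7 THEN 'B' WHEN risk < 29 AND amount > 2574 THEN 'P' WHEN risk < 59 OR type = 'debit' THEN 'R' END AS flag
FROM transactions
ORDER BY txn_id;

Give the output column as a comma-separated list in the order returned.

NULL, R, NULL, R, NULL, R, R, R, NULL

txn_id=200: (no match → NULL) → NULL
txn_id=201: risk < 59 OR type = 'debit' → R
txn_id=202: (no match → NULL) → NULL
txn_id=203: risk < 59 OR type = 'debit' → R
txn_id=204: (no match → NULL) → NULL
txn_id=205: risk < 59 OR type = 'debit' → R
txn_id=206: risk < 59 OR type = 'debit' → R
txn_id=207: risk < 59 OR type = 'debit' → R
txn_id=208: (no match → NULL) → NULL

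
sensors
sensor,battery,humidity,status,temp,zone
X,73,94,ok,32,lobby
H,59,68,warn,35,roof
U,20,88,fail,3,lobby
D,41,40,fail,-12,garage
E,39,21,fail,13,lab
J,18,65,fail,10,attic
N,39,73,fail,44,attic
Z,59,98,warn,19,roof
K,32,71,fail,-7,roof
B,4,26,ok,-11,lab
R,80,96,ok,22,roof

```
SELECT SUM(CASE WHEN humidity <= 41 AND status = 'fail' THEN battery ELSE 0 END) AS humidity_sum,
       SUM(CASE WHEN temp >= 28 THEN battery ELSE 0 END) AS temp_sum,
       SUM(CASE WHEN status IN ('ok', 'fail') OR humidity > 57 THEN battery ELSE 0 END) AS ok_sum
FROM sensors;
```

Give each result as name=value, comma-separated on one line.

humidity_sum=80, temp_sum=171, ok_sum=464

[humidity_sum: humidity <= 41 AND status = 'fail']
sensor=X: ✗
sensor=H: ✗
sensor=U: ✗
sensor=D: ✓ → 41
sensor=E: ✓ → 39
sensor=J: ✗
sensor=N: ✗
sensor=Z: ✗
sensor=K: ✗
sensor=B: ✗
sensor=R: ✗
humidity_sum = 41 + 39 = 80
—
[temp_sum: temp >= 28]
sensor=X: ✓ → 73
sensor=H: ✓ → 59
sensor=U: ✗
sensor=D: ✗
sensor=E: ✗
sensor=J: ✗
sensor=N: ✓ → 39
sensor=Z: ✗
sensor=K: ✗
sensor=B: ✗
sensor=R: ✗
temp_sum = 73 + 59 + 39 = 171
—
[ok_sum: status IN ('ok', 'fail') OR humidity > 57]
sensor=X: ✓ → 73
sensor=H: ✓ → 59
sensor=U: ✓ → 20
sensor=D: ✓ → 41
sensor=E: ✓ → 39
sensor=J: ✓ → 18
sensor=N: ✓ → 39
sensor=Z: ✓ → 59
sensor=K: ✓ → 32
sensor=B: ✓ → 4
sensor=R: ✓ → 80
ok_sum = 73 + 59 + 20 + 41 + 39 + 18 + 39 + 59 + 32 + 4 + 80 = 464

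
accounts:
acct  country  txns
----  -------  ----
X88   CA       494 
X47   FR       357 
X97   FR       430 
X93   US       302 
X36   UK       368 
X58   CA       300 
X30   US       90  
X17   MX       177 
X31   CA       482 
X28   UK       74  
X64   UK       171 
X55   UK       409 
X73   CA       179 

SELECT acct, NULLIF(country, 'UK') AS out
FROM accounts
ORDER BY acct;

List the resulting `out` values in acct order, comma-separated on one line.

acct=X17: country=MX vs UK: differ → MX
acct=X28: country=UK vs UK: equal → NULL
acct=X30: country=US vs UK: differ → US
acct=X31: country=CA vs UK: differ → CA
acct=X36: country=UK vs UK: equal → NULL
acct=X47: country=FR vs UK: differ → FR
acct=X55: country=UK vs UK: equal → NULL
acct=X58: country=CA vs UK: differ → CA
acct=X64: country=UK vs UK: equal → NULL
acct=X73: country=CA vs UK: differ → CA
acct=X88: country=CA vs UK: differ → CA
acct=X93: country=US vs UK: differ → US
acct=X97: country=FR vs UK: differ → FR

MX, NULL, US, CA, NULL, FR, NULL, CA, NULL, CA, CA, US, FR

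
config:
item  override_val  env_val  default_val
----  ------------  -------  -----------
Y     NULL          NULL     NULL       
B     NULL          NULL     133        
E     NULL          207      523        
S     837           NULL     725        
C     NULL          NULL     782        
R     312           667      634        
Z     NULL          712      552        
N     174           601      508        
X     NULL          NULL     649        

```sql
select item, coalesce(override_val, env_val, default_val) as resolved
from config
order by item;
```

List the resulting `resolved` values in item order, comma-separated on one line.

item=B: override_val=NULL, env_val=NULL, default_val=133 → 133
item=C: override_val=NULL, env_val=NULL, default_val=782 → 782
item=E: override_val=NULL, env_val=207 → 207
item=N: override_val=174 → 174
item=R: override_val=312 → 312
item=S: override_val=837 → 837
item=X: override_val=NULL, env_val=NULL, default_val=649 → 649
item=Y: override_val=NULL, env_val=NULL, default_val=NULL (all NULL) → NULL
item=Z: override_val=NULL, env_val=712 → 712

133, 782, 207, 174, 312, 837, 649, NULL, 712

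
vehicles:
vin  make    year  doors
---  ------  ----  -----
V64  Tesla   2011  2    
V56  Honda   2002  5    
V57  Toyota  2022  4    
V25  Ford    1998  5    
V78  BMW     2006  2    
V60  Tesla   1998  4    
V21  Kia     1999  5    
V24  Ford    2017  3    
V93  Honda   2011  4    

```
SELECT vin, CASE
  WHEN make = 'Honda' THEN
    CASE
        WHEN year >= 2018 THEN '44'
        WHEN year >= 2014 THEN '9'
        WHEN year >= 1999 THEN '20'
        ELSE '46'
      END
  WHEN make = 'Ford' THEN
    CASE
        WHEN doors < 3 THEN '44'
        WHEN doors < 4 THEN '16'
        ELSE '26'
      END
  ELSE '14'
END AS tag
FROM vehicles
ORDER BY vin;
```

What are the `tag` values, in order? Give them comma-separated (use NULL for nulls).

vin=V21: make='Kia' → outer ELSE → 14
vin=V24: make='Ford' → inner[doors < 4] → 16
vin=V25: make='Ford' → inner[ELSE] → 26
vin=V56: make='Honda' → inner[year >= 1999] → 20
vin=V57: make='Toyota' → outer ELSE → 14
vin=V60: make='Tesla' → outer ELSE → 14
vin=V64: make='Tesla' → outer ELSE → 14
vin=V78: make='BMW' → outer ELSE → 14
vin=V93: make='Honda' → inner[year >= 1999] → 20

14, 16, 26, 20, 14, 14, 14, 14, 20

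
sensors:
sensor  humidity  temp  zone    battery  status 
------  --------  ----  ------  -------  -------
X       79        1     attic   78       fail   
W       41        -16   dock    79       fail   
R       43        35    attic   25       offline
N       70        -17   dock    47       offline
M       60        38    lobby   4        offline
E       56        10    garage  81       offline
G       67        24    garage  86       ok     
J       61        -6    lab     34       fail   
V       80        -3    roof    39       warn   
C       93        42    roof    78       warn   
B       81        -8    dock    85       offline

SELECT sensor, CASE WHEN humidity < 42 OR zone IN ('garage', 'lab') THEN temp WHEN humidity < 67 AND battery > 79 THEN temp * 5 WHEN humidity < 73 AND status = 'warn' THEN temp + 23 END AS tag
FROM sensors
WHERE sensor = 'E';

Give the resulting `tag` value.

sensor = E: humidity=56, temp=10, zone=garage, battery=81, status=offline.
humidity < 42 OR zone IN ('garage', 'lab') → true → 10

10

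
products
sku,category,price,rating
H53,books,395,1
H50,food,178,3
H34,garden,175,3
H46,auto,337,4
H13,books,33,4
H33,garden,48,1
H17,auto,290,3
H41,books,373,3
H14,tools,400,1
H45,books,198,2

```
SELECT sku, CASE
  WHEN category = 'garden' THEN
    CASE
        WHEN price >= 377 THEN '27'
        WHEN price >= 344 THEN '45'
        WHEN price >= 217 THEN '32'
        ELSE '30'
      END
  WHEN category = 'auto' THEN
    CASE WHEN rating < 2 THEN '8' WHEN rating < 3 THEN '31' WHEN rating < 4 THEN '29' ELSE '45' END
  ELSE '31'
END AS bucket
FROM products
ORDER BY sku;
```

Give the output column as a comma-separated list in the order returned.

31, 31, 29, 30, 30, 31, 31, 45, 31, 31

sku=H13: category='books' → outer ELSE → 31
sku=H14: category='tools' → outer ELSE → 31
sku=H17: category='auto' → inner[rating < 4] → 29
sku=H33: category='garden' → inner[ELSE] → 30
sku=H34: category='garden' → inner[ELSE] → 30
sku=H41: category='books' → outer ELSE → 31
sku=H45: category='books' → outer ELSE → 31
sku=H46: category='auto' → inner[ELSE] → 45
sku=H50: category='food' → outer ELSE → 31
sku=H53: category='books' → outer ELSE → 31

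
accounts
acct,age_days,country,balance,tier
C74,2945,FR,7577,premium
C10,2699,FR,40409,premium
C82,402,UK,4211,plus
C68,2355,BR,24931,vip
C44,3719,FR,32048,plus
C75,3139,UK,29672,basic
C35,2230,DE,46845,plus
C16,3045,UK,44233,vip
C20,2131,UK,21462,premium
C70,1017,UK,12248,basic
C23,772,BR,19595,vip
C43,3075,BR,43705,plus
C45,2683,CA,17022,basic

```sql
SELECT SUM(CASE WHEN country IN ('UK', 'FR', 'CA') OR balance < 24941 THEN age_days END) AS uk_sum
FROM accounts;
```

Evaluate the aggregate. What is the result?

24907

acct=C74: ✓ → 2945
acct=C10: ✓ → 2699
acct=C82: ✓ → 402
acct=C68: ✓ → 2355
acct=C44: ✓ → 3719
acct=C75: ✓ → 3139
acct=C35: ✗
acct=C16: ✓ → 3045
acct=C20: ✓ → 2131
acct=C70: ✓ → 1017
acct=C23: ✓ → 772
acct=C43: ✗
acct=C45: ✓ → 2683
uk_sum = 2945 + 2699 + 402 + 2355 + 3719 + 3139 + 3045 + 2131 + 1017 + 772 + 2683 = 24907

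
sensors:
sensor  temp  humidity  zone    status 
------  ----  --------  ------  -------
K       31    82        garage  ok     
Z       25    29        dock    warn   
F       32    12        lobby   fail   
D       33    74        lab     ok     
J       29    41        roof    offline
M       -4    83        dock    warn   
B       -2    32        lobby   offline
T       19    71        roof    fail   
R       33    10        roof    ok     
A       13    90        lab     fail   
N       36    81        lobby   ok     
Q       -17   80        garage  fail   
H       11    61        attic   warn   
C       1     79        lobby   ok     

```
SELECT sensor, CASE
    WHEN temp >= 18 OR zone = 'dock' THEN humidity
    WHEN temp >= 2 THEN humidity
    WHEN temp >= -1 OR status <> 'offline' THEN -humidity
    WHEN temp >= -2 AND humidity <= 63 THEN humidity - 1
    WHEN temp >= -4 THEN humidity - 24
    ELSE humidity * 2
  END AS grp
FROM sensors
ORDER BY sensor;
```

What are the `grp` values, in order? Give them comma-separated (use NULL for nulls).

sensor=A: temp >= 2 → 90
sensor=B: temp >= -2 AND humidity <= 63 → 31
sensor=C: temp >= -1 OR status <> 'offline' → -79
sensor=D: temp >= 18 OR zone = 'dock' → 74
sensor=F: temp >= 18 OR zone = 'dock' → 12
sensor=H: temp >= 2 → 61
sensor=J: temp >= 18 OR zone = 'dock' → 41
sensor=K: temp >= 18 OR zone = 'dock' → 82
sensor=M: temp >= 18 OR zone = 'dock' → 83
sensor=N: temp >= 18 OR zone = 'dock' → 81
sensor=Q: temp >= -1 OR status <> 'offline' → -80
sensor=R: temp >= 18 OR zone = 'dock' → 10
sensor=T: temp >= 18 OR zone = 'dock' → 71
sensor=Z: temp >= 18 OR zone = 'dock' → 29

90, 31, -79, 74, 12, 61, 41, 82, 83, 81, -80, 10, 71, 29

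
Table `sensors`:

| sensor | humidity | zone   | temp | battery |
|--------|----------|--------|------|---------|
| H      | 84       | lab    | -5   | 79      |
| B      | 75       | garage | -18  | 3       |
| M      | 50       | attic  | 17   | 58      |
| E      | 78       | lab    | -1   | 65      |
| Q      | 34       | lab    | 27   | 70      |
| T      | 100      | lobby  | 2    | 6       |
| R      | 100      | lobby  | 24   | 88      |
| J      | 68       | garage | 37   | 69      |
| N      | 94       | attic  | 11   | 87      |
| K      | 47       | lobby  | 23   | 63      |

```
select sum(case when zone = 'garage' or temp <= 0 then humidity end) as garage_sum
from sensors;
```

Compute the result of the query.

305

sensor=H: ✓ → 84
sensor=B: ✓ → 75
sensor=M: ✗
sensor=E: ✓ → 78
sensor=Q: ✗
sensor=T: ✗
sensor=R: ✗
sensor=J: ✓ → 68
sensor=N: ✗
sensor=K: ✗
garage_sum = 84 + 75 + 78 + 68 = 305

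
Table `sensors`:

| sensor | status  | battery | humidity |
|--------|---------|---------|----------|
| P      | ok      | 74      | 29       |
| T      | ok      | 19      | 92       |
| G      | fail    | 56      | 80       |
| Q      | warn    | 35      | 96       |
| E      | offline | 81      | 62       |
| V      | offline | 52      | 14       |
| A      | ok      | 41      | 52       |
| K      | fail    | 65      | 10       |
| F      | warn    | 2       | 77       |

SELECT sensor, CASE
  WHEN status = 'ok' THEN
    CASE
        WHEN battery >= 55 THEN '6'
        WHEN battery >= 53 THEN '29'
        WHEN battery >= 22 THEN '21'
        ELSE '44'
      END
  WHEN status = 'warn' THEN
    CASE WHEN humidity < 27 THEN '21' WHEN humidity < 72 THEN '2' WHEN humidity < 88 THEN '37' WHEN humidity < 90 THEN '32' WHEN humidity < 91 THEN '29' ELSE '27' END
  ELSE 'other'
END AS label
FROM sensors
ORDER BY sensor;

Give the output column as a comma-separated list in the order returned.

21, other, 37, other, other, 6, 27, 44, other

sensor=A: status='ok' → inner[battery >= 22] → 21
sensor=E: status='offline' → outer ELSE → other
sensor=F: status='warn' → inner[humidity < 88] → 37
sensor=G: status='fail' → outer ELSE → other
sensor=K: status='fail' → outer ELSE → other
sensor=P: status='ok' → inner[battery >= 55] → 6
sensor=Q: status='warn' → inner[ELSE] → 27
sensor=T: status='ok' → inner[ELSE] → 44
sensor=V: status='offline' → outer ELSE → other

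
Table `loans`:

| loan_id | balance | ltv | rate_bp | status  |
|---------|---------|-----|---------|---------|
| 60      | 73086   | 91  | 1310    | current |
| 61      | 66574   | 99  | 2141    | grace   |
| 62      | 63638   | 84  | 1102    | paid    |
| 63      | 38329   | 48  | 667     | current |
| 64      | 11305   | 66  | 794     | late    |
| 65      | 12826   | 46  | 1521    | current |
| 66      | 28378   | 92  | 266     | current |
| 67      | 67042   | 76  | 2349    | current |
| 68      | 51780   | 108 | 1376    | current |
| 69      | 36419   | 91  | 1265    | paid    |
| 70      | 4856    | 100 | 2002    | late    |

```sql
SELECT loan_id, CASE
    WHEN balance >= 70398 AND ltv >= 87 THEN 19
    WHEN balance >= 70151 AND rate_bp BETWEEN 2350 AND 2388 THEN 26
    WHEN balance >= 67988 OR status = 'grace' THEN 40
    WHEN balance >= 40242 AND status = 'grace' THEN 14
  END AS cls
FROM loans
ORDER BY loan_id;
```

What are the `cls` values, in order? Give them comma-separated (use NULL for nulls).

loan_id=60: balance >= 70398 AND ltv >= 87 → 19
loan_id=61: balance >= 67988 OR status = 'grace' → 40
loan_id=62: (no match → NULL) → NULL
loan_id=63: (no match → NULL) → NULL
loan_id=64: (no match → NULL) → NULL
loan_id=65: (no match → NULL) → NULL
loan_id=66: (no match → NULL) → NULL
loan_id=67: (no match → NULL) → NULL
loan_id=68: (no match → NULL) → NULL
loan_id=69: (no match → NULL) → NULL
loan_id=70: (no match → NULL) → NULL

19, 40, NULL, NULL, NULL, NULL, NULL, NULL, NULL, NULL, NULL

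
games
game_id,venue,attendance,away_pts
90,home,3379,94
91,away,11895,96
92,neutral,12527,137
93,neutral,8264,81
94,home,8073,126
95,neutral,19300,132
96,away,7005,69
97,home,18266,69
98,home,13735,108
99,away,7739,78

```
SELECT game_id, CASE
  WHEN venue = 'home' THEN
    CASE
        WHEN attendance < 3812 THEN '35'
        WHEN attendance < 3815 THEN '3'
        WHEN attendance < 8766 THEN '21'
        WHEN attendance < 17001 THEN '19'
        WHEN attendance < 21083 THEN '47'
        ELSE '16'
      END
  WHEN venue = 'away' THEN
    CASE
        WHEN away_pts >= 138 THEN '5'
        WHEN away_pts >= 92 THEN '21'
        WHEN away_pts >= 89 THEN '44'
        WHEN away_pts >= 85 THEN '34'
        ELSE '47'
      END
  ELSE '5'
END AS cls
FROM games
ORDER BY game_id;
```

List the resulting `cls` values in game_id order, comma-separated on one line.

game_id=90: venue='home' → inner[attendance < 3812] → 35
game_id=91: venue='away' → inner[away_pts >= 92] → 21
game_id=92: venue='neutral' → outer ELSE → 5
game_id=93: venue='neutral' → outer ELSE → 5
game_id=94: venue='home' → inner[attendance < 8766] → 21
game_id=95: venue='neutral' → outer ELSE → 5
game_id=96: venue='away' → inner[ELSE] → 47
game_id=97: venue='home' → inner[attendance < 21083] → 47
game_id=98: venue='home' → inner[attendance < 17001] → 19
game_id=99: venue='away' → inner[ELSE] → 47

35, 21, 5, 5, 21, 5, 47, 47, 19, 47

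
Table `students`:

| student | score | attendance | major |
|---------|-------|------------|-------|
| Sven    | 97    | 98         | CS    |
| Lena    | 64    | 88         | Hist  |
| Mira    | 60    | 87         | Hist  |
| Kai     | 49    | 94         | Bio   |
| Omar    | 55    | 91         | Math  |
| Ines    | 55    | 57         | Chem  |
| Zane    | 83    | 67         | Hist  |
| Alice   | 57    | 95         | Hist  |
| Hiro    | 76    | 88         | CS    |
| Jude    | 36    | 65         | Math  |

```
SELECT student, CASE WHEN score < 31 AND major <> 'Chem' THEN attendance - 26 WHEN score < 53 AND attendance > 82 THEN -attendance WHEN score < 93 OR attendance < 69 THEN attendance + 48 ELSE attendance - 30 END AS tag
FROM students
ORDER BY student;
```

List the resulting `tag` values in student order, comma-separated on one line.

student=Alice: score < 93 OR attendance < 69 → 143
student=Hiro: score < 93 OR attendance < 69 → 136
student=Ines: score < 93 OR attendance < 69 → 105
student=Jude: score < 93 OR attendance < 69 → 113
student=Kai: score < 53 AND attendance > 82 → -94
student=Lena: score < 93 OR attendance < 69 → 136
student=Mira: score < 93 OR attendance < 69 → 135
student=Omar: score < 93 OR attendance < 69 → 139
student=Sven: ELSE → 68
student=Zane: score < 93 OR attendance < 69 → 115

143, 136, 105, 113, -94, 136, 135, 139, 68, 115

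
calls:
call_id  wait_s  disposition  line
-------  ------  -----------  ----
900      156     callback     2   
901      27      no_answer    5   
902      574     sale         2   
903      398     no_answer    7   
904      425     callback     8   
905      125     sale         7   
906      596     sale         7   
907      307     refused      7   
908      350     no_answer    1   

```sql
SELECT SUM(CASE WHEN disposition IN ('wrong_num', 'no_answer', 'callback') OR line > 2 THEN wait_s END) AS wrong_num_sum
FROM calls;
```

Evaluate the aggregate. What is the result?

call_id=900: ✓ → 156
call_id=901: ✓ → 27
call_id=902: ✗
call_id=903: ✓ → 398
call_id=904: ✓ → 425
call_id=905: ✓ → 125
call_id=906: ✓ → 596
call_id=907: ✓ → 307
call_id=908: ✓ → 350
wrong_num_sum = 156 + 27 + 398 + 425 + 125 + 596 + 307 + 350 = 2384

2384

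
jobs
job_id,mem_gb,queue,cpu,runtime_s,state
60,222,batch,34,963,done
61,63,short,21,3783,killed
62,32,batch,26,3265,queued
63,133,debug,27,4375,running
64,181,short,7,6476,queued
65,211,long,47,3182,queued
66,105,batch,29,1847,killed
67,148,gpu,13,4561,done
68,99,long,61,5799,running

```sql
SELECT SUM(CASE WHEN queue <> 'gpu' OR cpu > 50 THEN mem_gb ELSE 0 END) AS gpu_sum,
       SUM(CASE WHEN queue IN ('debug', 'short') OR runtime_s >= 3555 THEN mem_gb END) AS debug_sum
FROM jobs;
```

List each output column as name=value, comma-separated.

gpu_sum=1046, debug_sum=624

[gpu_sum: queue <> 'gpu' OR cpu > 50]
job_id=60: ✓ → 222
job_id=61: ✓ → 63
job_id=62: ✓ → 32
job_id=63: ✓ → 133
job_id=64: ✓ → 181
job_id=65: ✓ → 211
job_id=66: ✓ → 105
job_id=67: ✗
job_id=68: ✓ → 99
gpu_sum = 222 + 63 + 32 + 133 + 181 + 211 + 105 + 99 = 1046
—
[debug_sum: queue IN ('debug', 'short') OR runtime_s >= 3555]
job_id=60: ✗
job_id=61: ✓ → 63
job_id=62: ✗
job_id=63: ✓ → 133
job_id=64: ✓ → 181
job_id=65: ✗
job_id=66: ✗
job_id=67: ✓ → 148
job_id=68: ✓ → 99
debug_sum = 63 + 133 + 181 + 148 + 99 = 624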